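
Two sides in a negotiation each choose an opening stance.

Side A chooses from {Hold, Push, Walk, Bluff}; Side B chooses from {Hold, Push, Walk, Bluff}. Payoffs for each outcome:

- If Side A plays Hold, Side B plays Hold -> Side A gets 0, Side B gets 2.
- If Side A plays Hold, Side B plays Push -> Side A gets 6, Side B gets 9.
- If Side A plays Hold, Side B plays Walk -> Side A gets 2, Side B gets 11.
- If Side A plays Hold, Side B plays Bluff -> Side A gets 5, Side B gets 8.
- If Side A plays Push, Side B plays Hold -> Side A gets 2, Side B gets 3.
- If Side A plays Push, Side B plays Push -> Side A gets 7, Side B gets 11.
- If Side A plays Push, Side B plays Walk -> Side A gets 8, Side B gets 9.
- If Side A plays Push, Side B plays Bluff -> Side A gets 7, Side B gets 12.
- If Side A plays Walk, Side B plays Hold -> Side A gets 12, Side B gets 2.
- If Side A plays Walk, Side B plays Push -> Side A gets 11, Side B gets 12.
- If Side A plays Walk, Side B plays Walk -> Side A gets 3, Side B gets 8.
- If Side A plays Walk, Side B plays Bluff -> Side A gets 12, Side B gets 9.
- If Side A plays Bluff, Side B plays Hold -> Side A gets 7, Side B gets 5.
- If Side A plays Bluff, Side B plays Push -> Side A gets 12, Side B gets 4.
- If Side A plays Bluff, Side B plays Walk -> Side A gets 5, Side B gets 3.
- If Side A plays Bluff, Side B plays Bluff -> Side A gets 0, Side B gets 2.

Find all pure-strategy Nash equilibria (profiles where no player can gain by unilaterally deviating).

Check each profile: it is a Nash equilibrium iff no player can strictly gain by switching unilaterally.
(Hold, Hold): Side A can switch to Push (0 → 2). Not NE.
(Hold, Push): Side A can switch to Push (6 → 7). Not NE.
(Hold, Walk): Side A can switch to Push (2 → 8). Not NE.
(Hold, Bluff): Side A can switch to Push (5 → 7). Not NE.
(Push, Hold): Side A can switch to Walk (2 → 12). Not NE.
(Push, Push): Side A can switch to Walk (7 → 11). Not NE.
(Push, Walk): Side B can switch to Push (9 → 11). Not NE.
(Push, Bluff): Side A can switch to Walk (7 → 12). Not NE.
(Walk, Hold): Side B can switch to Push (2 → 12). Not NE.
(Walk, Push): Side A can switch to Bluff (11 → 12). Not NE.
(Walk, Walk): Side A can switch to Push (3 → 8). Not NE.
(Walk, Bluff): Side B can switch to Push (9 → 12). Not NE.
(The remaining 4 profiles each have a profitable deviation by the same check.)

There is no pure-strategy Nash equilibrium.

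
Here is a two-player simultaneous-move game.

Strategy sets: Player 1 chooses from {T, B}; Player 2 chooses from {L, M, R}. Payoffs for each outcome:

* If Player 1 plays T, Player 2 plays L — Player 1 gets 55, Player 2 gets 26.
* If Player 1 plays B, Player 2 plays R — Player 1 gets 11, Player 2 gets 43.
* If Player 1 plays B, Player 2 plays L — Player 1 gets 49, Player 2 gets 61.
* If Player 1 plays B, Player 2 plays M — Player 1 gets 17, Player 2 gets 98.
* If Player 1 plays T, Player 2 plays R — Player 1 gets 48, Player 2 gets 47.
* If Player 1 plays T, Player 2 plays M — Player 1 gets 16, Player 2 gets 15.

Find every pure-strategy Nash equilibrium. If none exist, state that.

(T, L): Player 2 can switch to R (26 → 47). Not NE.
(T, M): Player 1 can switch to B (16 → 17). Not NE.
(T, R): Player 1 gets 48, best alternative 11; Player 2 gets 47, best alternative 26. No profitable deviation — NE.
(B, L): Player 1 can switch to T (49 → 55). Not NE.
(B, M): Player 1 gets 17, best alternative 16; Player 2 gets 98, best alternative 61. No profitable deviation — NE.
(B, R): Player 1 can switch to T (11 → 48). Not NE.

(T, R), (B, M)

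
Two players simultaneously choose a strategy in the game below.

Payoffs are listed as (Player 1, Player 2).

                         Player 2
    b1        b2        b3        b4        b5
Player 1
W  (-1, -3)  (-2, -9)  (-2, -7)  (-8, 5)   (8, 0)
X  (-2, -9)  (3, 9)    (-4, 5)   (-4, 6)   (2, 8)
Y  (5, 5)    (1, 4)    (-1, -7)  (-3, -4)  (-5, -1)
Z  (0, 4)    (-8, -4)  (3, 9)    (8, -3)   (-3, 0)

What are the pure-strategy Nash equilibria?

Player 1 against b1: payoffs -1, -2, 5, 0 → best response Y.
Player 1 against b2: payoffs -2, 3, 1, -8 → best response X.
Player 1 against b3: payoffs -2, -4, -1, 3 → best response Z.
Player 1 against b4: payoffs -8, -4, -3, 8 → best response Z.
Player 1 against b5: payoffs 8, 2, -5, -3 → best response W.
Player 2 against W: payoffs -3, -9, -7, 5, 0 → best response b4.
Player 2 against X: payoffs -9, 9, 5, 6, 8 → best response b2.
Player 2 against Y: payoffs 5, 4, -7, -4, -1 → best response b1.
Player 2 against Z: payoffs 4, -4, 9, -3, 0 → best response b3.
Mutual best responses: (X, b2); (Y, b1); (Z, b3).

The pure Nash equilibria are (X, b2) and (Y, b1) and (Z, b3).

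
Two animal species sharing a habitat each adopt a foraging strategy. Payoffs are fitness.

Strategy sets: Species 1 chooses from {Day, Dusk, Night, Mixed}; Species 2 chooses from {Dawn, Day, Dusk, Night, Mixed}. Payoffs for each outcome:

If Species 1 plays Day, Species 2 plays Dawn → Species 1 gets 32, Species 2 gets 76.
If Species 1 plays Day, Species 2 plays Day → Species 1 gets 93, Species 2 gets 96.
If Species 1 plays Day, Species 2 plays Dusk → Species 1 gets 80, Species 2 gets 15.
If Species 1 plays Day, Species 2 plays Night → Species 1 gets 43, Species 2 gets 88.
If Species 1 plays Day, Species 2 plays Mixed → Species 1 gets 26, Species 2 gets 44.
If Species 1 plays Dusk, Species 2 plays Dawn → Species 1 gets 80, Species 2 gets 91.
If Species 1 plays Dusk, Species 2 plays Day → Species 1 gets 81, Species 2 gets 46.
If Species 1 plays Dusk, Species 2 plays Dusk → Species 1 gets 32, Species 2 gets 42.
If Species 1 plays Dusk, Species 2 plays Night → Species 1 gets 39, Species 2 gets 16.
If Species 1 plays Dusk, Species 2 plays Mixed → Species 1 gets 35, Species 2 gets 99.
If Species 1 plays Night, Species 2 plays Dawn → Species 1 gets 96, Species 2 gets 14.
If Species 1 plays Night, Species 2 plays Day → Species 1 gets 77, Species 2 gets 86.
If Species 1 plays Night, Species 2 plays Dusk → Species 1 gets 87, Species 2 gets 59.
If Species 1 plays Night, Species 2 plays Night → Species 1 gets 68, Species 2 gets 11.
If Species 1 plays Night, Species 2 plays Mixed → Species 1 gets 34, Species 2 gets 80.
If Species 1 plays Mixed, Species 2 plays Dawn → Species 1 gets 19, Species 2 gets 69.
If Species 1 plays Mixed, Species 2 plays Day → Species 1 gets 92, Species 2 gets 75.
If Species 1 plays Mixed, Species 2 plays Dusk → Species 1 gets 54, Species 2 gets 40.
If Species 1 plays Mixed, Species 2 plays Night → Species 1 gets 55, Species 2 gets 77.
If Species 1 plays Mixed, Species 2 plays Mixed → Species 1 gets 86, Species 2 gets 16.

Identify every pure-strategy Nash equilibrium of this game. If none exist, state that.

(Day, Day)

Species 1 against Dawn: payoffs 32, 80, 96, 19 → best response Night.
Species 1 against Day: payoffs 93, 81, 77, 92 → best response Day.
Species 1 against Dusk: payoffs 80, 32, 87, 54 → best response Night.
Species 1 against Night: payoffs 43, 39, 68, 55 → best response Night.
Species 1 against Mixed: payoffs 26, 35, 34, 86 → best response Mixed.
Species 2 against Day: payoffs 76, 96, 15, 88, 44 → best response Day.
Species 2 against Dusk: payoffs 91, 46, 42, 16, 99 → best response Mixed.
Species 2 against Night: payoffs 14, 86, 59, 11, 80 → best response Day.
Species 2 against Mixed: payoffs 69, 75, 40, 77, 16 → best response Night.
Mutual best responses: (Day, Day).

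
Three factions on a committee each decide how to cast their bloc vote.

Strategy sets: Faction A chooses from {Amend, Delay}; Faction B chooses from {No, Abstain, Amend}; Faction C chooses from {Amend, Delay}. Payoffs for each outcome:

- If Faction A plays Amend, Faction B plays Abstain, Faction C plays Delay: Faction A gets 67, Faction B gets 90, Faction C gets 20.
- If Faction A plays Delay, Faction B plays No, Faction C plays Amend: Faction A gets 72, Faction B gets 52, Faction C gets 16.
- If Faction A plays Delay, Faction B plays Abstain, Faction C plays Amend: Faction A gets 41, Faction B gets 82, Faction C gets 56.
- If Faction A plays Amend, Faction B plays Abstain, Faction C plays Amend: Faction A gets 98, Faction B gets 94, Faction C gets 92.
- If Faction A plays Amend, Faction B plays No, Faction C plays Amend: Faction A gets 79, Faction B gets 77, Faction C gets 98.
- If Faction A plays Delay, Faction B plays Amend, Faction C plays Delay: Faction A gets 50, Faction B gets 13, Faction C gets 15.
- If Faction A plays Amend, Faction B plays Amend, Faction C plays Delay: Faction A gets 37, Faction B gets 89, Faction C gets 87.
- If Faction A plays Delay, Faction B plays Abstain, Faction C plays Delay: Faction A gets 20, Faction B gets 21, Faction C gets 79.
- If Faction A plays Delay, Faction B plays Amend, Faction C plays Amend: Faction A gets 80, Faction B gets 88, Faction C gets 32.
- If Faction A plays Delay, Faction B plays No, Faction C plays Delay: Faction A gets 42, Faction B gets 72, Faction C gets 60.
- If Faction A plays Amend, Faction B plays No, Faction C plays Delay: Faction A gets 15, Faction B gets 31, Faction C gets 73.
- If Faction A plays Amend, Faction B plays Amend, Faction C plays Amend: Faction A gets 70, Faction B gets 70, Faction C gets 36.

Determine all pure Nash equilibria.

Pure-strategy Nash equilibria: (Amend, Abstain, Amend) and (Delay, No, Delay) and (Delay, Amend, Amend)

For each player, find the best response to each opponent profile; mutual best responses are the pure NE.
Faction A against (No, Amend): payoffs 79, 72 → best response Amend.
Faction A against (No, Delay): payoffs 15, 42 → best response Delay.
Faction A against (Abstain, Amend): payoffs 98, 41 → best response Amend.
Faction A against (Abstain, Delay): payoffs 67, 20 → best response Amend.
Faction A against (Amend, Amend): payoffs 70, 80 → best response Delay.
Faction A against (Amend, Delay): payoffs 37, 50 → best response Delay.
Faction B against (Amend, Amend): payoffs 77, 94, 70 → best response Abstain.
Faction B against (Amend, Delay): payoffs 31, 90, 89 → best response Abstain.
Faction B against (Delay, Amend): payoffs 52, 82, 88 → best response Amend.
Faction B against (Delay, Delay): payoffs 72, 21, 13 → best response No.
Faction C against (Amend, No): payoffs 98, 73 → best response Amend.
Faction C against (Amend, Abstain): payoffs 92, 20 → best response Amend.
Faction C against (Amend, Amend): payoffs 36, 87 → best response Delay.
Faction C against (Delay, No): payoffs 16, 60 → best response Delay.
Faction C against (Delay, Abstain): payoffs 56, 79 → best response Delay.
Faction C against (Delay, Amend): payoffs 32, 15 → best response Amend.
Mutual best responses: (Amend, Abstain, Amend); (Delay, No, Delay); (Delay, Amend, Amend).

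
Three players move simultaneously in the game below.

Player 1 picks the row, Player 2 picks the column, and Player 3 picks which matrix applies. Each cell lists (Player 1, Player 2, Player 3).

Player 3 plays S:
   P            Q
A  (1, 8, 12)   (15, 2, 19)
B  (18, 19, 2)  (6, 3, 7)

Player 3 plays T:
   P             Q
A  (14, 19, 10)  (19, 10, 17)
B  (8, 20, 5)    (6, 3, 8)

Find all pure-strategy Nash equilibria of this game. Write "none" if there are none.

No pure-strategy Nash equilibrium.

For each strategy profile, look for a profitable unilateral deviation.
(A, P, S): Player 1 can switch to B (1 → 18). Not NE.
(A, P, T): Player 3 can switch to S (10 → 12). Not NE.
(A, Q, S): Player 2 can switch to P (2 → 8). Not NE.
(A, Q, T): Player 2 can switch to P (10 → 19). Not NE.
(B, P, S): Player 3 can switch to T (2 → 5). Not NE.
(B, P, T): Player 1 can switch to A (8 → 14). Not NE.
(B, Q, S): Player 1 can switch to A (6 → 15). Not NE.
(B, Q, T): Player 1 can switch to A (6 → 19). Not NE.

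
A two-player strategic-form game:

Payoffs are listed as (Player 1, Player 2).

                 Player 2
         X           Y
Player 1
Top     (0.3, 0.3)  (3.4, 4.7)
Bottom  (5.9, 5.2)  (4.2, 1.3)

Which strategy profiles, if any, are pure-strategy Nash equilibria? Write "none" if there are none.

Check each profile: it is a Nash equilibrium iff no player can strictly gain by switching unilaterally.
(Top, X): Player 1 can switch to Bottom (0.3 → 5.9). Not NE.
(Top, Y): Player 1 can switch to Bottom (3.4 → 4.2). Not NE.
(Bottom, X): Player 1 gets 5.9, best alternative 0.3; Player 2 gets 5.2, best alternative 1.3. No profitable deviation — NE.
(Bottom, Y): Player 2 can switch to X (1.3 → 5.2). Not NE.

(Bottom, X)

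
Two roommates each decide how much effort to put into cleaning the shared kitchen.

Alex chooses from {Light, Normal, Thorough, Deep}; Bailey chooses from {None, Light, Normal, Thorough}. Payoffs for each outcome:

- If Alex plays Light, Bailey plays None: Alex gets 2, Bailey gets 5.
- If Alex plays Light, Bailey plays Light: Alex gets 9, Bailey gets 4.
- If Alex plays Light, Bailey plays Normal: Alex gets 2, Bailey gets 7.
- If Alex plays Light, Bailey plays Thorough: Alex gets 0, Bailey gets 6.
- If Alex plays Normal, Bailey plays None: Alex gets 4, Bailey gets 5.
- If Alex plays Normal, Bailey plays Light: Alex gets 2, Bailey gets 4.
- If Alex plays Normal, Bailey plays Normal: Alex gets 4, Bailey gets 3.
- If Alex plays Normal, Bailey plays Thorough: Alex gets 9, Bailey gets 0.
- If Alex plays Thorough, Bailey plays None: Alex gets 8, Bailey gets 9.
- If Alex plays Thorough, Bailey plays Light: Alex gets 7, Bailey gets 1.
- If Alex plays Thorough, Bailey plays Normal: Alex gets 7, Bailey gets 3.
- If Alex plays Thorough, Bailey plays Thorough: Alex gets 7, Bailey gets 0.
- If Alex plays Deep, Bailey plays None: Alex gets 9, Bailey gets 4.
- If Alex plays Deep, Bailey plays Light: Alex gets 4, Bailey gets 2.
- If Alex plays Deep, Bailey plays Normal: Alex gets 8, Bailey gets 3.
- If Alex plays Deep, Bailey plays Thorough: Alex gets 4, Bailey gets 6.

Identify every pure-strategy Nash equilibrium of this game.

(Light, None): Alex can switch to Normal (2 → 4). Not NE.
(Light, Light): Bailey can switch to None (4 → 5). Not NE.
(Light, Normal): Alex can switch to Normal (2 → 4). Not NE.
(Light, Thorough): Alex can switch to Normal (0 → 9). Not NE.
(Normal, None): Alex can switch to Thorough (4 → 8). Not NE.
(Normal, Light): Alex can switch to Light (2 → 9). Not NE.
(Normal, Normal): Alex can switch to Thorough (4 → 7). Not NE.
(Normal, Thorough): Bailey can switch to None (0 → 5). Not NE.
(Thorough, None): Alex can switch to Deep (8 → 9). Not NE.
(Thorough, Light): Alex can switch to Light (7 → 9). Not NE.
(The remaining 6 profiles each have a profitable deviation by the same check.)

This game has no pure Nash equilibrium.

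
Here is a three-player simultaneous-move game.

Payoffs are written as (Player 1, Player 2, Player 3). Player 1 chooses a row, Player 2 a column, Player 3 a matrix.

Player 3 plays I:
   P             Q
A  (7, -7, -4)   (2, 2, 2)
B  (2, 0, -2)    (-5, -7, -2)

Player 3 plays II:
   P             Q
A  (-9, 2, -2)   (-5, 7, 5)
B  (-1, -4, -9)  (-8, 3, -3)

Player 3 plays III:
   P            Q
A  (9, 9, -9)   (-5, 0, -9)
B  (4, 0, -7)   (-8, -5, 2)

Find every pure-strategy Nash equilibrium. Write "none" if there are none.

The unique pure-strategy Nash equilibrium is (A, Q, II).

Player 1 against (P, I): payoffs 7, 2 → best response A.
Player 1 against (P, II): payoffs -9, -1 → best response B.
Player 1 against (P, III): payoffs 9, 4 → best response A.
Player 1 against (Q, I): payoffs 2, -5 → best response A.
Player 1 against (Q, II): payoffs -5, -8 → best response A.
Player 1 against (Q, III): payoffs -5, -8 → best response A.
Player 2 against (A, I): payoffs -7, 2 → best response Q.
Player 2 against (A, II): payoffs 2, 7 → best response Q.
Player 2 against (A, III): payoffs 9, 0 → best response P.
Player 2 against (B, I): payoffs 0, -7 → best response P.
Player 2 against (B, II): payoffs -4, 3 → best response Q.
Player 2 against (B, III): payoffs 0, -5 → best response P.
Player 3 against (A, P): payoffs -4, -2, -9 → best response II.
Player 3 against (A, Q): payoffs 2, 5, -9 → best response II.
Player 3 against (B, P): payoffs -2, -9, -7 → best response I.
Player 3 against (B, Q): payoffs -2, -3, 2 → best response III.
Mutual best responses: (A, Q, II).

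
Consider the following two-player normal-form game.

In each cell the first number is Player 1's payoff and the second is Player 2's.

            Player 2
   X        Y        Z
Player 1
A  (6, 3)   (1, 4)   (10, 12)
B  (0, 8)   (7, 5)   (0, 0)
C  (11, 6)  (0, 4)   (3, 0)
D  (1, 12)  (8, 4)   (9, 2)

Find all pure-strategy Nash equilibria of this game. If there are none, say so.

(A, X): Player 1 can switch to C (6 → 11). Not NE.
(A, Y): Player 1 can switch to B (1 → 7). Not NE.
(A, Z): Player 1 gets 10, best alternative 9; Player 2 gets 12, best alternative 4. No profitable deviation — NE.
(B, X): Player 1 can switch to A (0 → 6). Not NE.
(B, Y): Player 1 can switch to D (7 → 8). Not NE.
(B, Z): Player 1 can switch to A (0 → 10). Not NE.
(C, X): Player 1 gets 11, best alternative 6; Player 2 gets 6, best alternative 4. No profitable deviation — NE.
(C, Y): Player 1 can switch to A (0 → 1). Not NE.
(C, Z): Player 1 can switch to A (3 → 10). Not NE.
(D, X): Player 1 can switch to A (1 → 6). Not NE.
(The remaining 2 profiles each have a profitable deviation by the same check.)

Pure-strategy Nash equilibria: (A, Z), (C, X)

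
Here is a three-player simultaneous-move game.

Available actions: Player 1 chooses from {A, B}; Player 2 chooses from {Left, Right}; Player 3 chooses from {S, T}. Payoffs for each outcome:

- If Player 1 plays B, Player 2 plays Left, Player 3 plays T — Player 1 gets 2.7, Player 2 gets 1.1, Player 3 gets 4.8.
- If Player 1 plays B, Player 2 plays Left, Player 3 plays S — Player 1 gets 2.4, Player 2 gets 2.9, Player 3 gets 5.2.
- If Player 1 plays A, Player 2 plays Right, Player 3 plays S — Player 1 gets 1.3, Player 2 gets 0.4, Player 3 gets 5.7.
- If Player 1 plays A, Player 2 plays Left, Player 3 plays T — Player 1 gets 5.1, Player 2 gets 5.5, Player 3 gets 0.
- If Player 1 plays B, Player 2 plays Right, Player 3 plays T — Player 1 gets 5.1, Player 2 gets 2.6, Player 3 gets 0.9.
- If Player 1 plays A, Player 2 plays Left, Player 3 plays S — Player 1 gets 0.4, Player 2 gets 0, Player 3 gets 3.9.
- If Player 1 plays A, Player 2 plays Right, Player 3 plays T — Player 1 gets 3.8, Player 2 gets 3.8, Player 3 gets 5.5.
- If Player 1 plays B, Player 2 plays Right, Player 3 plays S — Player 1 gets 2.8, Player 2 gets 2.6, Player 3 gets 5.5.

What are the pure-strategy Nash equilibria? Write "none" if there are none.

Player 1 against (Left, S): payoffs 0.4, 2.4 → best response B.
Player 1 against (Left, T): payoffs 5.1, 2.7 → best response A.
Player 1 against (Right, S): payoffs 1.3, 2.8 → best response B.
Player 1 against (Right, T): payoffs 3.8, 5.1 → best response B.
Player 2 against (A, S): payoffs 0, 0.4 → best response Right.
Player 2 against (A, T): payoffs 5.5, 3.8 → best response Left.
Player 2 against (B, S): payoffs 2.9, 2.6 → best response Left.
Player 2 against (B, T): payoffs 1.1, 2.6 → best response Right.
Player 3 against (A, Left): payoffs 3.9, 0 → best response S.
Player 3 against (A, Right): payoffs 5.7, 5.5 → best response S.
Player 3 against (B, Left): payoffs 5.2, 4.8 → best response S.
Player 3 against (B, Right): payoffs 5.5, 0.9 → best response S.
Mutual best responses: (B, Left, S).

Pure NE: (B, Left, S)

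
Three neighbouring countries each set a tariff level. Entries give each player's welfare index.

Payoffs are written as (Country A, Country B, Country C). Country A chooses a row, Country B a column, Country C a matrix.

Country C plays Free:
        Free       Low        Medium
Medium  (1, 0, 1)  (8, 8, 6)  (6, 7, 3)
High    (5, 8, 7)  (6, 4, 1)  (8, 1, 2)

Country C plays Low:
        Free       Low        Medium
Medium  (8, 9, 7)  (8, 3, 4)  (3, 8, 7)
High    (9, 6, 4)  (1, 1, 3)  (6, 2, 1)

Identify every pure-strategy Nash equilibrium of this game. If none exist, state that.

The pure Nash equilibria are (Medium, Low, Free), (High, Free, Free).

Country A against (Free, Free): payoffs 1, 5 → best response High.
Country A against (Free, Low): payoffs 8, 9 → best response High.
Country A against (Low, Free): payoffs 8, 6 → best response Medium.
Country A against (Low, Low): payoffs 8, 1 → best response Medium.
Country A against (Medium, Free): payoffs 6, 8 → best response High.
Country A against (Medium, Low): payoffs 3, 6 → best response High.
Country B against (Medium, Free): payoffs 0, 8, 7 → best response Low.
Country B against (Medium, Low): payoffs 9, 3, 8 → best response Free.
Country B against (High, Free): payoffs 8, 4, 1 → best response Free.
Country B against (High, Low): payoffs 6, 1, 2 → best response Free.
Country C against (Medium, Free): payoffs 1, 7 → best response Low.
Country C against (Medium, Low): payoffs 6, 4 → best response Free.
Country C against (Medium, Medium): payoffs 3, 7 → best response Low.
Country C against (High, Free): payoffs 7, 4 → best response Free.
Country C against (High, Low): payoffs 1, 3 → best response Low.
Country C against (High, Medium): payoffs 2, 1 → best response Free.
Mutual best responses: (Medium, Low, Free); (High, Free, Free).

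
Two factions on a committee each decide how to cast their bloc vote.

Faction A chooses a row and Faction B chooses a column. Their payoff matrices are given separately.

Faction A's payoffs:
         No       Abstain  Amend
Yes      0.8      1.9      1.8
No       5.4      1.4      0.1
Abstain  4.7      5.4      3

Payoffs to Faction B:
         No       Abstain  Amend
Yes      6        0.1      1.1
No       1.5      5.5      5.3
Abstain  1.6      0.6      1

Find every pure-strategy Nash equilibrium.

This game has no pure Nash equilibrium.

Faction A against No: payoffs 0.8, 5.4, 4.7 → best response No.
Faction A against Abstain: payoffs 1.9, 1.4, 5.4 → best response Abstain.
Faction A against Amend: payoffs 1.8, 0.1, 3 → best response Abstain.
Faction B against Yes: payoffs 6, 0.1, 1.1 → best response No.
Faction B against No: payoffs 1.5, 5.5, 5.3 → best response Abstain.
Faction B against Abstain: payoffs 1.6, 0.6, 1 → best response No.
No profile is a mutual best response for all players.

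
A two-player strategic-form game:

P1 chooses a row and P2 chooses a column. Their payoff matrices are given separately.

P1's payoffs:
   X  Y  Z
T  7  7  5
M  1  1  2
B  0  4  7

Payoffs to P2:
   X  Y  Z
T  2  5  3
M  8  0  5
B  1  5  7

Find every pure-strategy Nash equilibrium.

(T, Y), (B, Z)

For each player, find the best response to each opponent profile; mutual best responses are the pure NE.
P1 against X: payoffs 7, 1, 0 → best response T.
P1 against Y: payoffs 7, 1, 4 → best response T.
P1 against Z: payoffs 5, 2, 7 → best response B.
P2 against T: payoffs 2, 5, 3 → best response Y.
P2 against M: payoffs 8, 0, 5 → best response X.
P2 against B: payoffs 1, 5, 7 → best response Z.
Mutual best responses: (T, Y); (B, Z).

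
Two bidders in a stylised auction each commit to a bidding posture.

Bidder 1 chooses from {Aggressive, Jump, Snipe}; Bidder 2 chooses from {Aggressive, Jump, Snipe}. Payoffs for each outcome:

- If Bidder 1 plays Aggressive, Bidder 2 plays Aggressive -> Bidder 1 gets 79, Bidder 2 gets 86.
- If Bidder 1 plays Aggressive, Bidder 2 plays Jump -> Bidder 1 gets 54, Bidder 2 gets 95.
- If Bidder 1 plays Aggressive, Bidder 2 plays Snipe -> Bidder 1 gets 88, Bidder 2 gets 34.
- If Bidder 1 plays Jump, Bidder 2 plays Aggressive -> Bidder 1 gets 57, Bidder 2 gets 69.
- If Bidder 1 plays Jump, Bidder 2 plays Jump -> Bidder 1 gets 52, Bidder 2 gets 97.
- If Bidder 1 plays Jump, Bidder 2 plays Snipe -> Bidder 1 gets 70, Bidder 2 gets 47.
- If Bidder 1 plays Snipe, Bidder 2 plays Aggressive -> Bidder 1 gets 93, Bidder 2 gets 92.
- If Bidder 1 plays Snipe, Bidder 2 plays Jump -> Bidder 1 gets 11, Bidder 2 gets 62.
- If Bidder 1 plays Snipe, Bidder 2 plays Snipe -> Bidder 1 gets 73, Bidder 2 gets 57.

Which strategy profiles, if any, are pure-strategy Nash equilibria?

For each player, find the best response to each opponent profile; mutual best responses are the pure NE.
Bidder 1 against Aggressive: payoffs 79, 57, 93 → best response Snipe.
Bidder 1 against Jump: payoffs 54, 52, 11 → best response Aggressive.
Bidder 1 against Snipe: payoffs 88, 70, 73 → best response Aggressive.
Bidder 2 against Aggressive: payoffs 86, 95, 34 → best response Jump.
Bidder 2 against Jump: payoffs 69, 97, 47 → best response Jump.
Bidder 2 against Snipe: payoffs 92, 62, 57 → best response Aggressive.
Mutual best responses: (Aggressive, Jump); (Snipe, Aggressive).

(Aggressive, Jump) and (Snipe, Aggressive)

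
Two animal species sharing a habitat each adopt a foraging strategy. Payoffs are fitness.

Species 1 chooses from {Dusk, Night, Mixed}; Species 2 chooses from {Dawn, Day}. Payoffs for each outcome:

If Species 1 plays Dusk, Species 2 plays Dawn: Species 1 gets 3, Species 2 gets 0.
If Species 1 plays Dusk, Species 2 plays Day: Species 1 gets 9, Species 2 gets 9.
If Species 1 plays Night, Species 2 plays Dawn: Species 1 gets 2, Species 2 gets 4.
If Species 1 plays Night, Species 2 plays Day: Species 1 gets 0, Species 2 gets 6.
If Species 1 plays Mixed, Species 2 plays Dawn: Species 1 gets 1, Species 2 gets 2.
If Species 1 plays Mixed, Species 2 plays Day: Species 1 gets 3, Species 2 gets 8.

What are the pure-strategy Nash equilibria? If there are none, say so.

(Dusk, Dawn): Species 2 can switch to Day (0 → 9). Not NE.
(Dusk, Day): Species 1 gets 9, best alternative 3; Species 2 gets 9, best alternative 0. No profitable deviation — NE.
(Night, Dawn): Species 1 can switch to Dusk (2 → 3). Not NE.
(Night, Day): Species 1 can switch to Dusk (0 → 9). Not NE.
(Mixed, Dawn): Species 1 can switch to Dusk (1 → 3). Not NE.
(Mixed, Day): Species 1 can switch to Dusk (3 → 9). Not NE.

The unique pure-strategy Nash equilibrium is (Dusk, Day).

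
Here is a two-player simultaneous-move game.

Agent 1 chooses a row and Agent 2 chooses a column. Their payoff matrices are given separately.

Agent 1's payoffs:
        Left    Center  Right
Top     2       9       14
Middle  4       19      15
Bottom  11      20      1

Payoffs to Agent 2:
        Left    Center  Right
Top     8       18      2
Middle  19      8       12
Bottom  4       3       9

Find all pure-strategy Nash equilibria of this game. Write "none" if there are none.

This game has no pure Nash equilibrium.

For each player, find the best response to each opponent profile; mutual best responses are the pure NE.
Agent 1 against Left: payoffs 2, 4, 11 → best response Bottom.
Agent 1 against Center: payoffs 9, 19, 20 → best response Bottom.
Agent 1 against Right: payoffs 14, 15, 1 → best response Middle.
Agent 2 against Top: payoffs 8, 18, 2 → best response Center.
Agent 2 against Middle: payoffs 19, 8, 12 → best response Left.
Agent 2 against Bottom: payoffs 4, 3, 9 → best response Right.
No profile is a mutual best response for all players.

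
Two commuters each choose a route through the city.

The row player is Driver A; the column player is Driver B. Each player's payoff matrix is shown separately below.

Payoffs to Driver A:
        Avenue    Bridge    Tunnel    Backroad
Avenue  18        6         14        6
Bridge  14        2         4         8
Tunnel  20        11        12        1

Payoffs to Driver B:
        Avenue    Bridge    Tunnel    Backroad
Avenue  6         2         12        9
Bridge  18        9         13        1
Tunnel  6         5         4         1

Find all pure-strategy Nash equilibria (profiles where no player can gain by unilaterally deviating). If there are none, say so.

For each strategy profile, look for a profitable unilateral deviation.
(Avenue, Avenue): Driver A can switch to Tunnel (18 → 20). Not NE.
(Avenue, Bridge): Driver A can switch to Tunnel (6 → 11). Not NE.
(Avenue, Tunnel): Driver A gets 14, best alternative 12; Driver B gets 12, best alternative 9. No profitable deviation — NE.
(Avenue, Backroad): Driver A can switch to Bridge (6 → 8). Not NE.
(Bridge, Avenue): Driver A can switch to Avenue (14 → 18). Not NE.
(Bridge, Bridge): Driver A can switch to Avenue (2 → 6). Not NE.
(Bridge, Tunnel): Driver A can switch to Avenue (4 → 14). Not NE.
(Tunnel, Avenue): Driver A gets 20, best alternative 18; Driver B gets 6, best alternative 5. No profitable deviation — NE.
(The remaining 4 profiles each have a profitable deviation by the same check.)

Pure-strategy Nash equilibria: (Avenue, Tunnel) and (Tunnel, Avenue)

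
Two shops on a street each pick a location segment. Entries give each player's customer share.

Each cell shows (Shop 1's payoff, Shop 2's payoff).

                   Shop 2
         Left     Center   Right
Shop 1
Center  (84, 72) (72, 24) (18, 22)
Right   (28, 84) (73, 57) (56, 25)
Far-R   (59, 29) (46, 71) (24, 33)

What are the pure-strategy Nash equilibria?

(Center, Left)

For each strategy profile, look for a profitable unilateral deviation.
(Center, Left): Shop 1 gets 84, best alternative 59; Shop 2 gets 72, best alternative 24. No profitable deviation — NE.
(Center, Center): Shop 1 can switch to Right (72 → 73). Not NE.
(Center, Right): Shop 1 can switch to Right (18 → 56). Not NE.
(Right, Left): Shop 1 can switch to Center (28 → 84). Not NE.
(Right, Center): Shop 2 can switch to Left (57 → 84). Not NE.
(Right, Right): Shop 2 can switch to Left (25 → 84). Not NE.
(Far-R, Left): Shop 1 can switch to Center (59 → 84). Not NE.
(Far-R, Center): Shop 1 can switch to Center (46 → 72). Not NE.
(Far-R, Right): Shop 1 can switch to Right (24 → 56). Not NE.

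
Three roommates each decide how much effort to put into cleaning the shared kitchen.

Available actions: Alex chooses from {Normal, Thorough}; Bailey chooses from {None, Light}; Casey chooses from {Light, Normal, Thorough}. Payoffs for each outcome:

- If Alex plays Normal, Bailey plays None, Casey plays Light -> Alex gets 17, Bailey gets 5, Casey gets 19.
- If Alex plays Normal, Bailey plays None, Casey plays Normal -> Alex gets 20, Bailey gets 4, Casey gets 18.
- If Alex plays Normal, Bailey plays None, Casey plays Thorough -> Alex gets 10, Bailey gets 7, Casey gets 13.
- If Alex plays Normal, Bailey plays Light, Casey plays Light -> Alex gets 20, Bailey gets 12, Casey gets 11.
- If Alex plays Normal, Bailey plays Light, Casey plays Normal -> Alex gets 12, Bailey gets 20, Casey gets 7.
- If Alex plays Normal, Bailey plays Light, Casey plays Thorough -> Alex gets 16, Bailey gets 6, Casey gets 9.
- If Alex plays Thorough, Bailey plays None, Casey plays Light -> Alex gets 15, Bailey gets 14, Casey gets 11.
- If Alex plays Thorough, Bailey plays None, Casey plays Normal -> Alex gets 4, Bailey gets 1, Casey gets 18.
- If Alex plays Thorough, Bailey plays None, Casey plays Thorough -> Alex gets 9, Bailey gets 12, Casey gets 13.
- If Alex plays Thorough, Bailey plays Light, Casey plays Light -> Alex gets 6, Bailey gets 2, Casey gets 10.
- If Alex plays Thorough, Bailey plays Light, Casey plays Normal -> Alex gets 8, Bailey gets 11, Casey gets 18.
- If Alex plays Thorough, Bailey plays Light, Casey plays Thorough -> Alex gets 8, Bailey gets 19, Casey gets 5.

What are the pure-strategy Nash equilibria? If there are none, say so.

The unique pure-strategy Nash equilibrium is (Normal, Light, Light).

(Normal, None, Light): Bailey can switch to Light (5 → 12). Not NE.
(Normal, None, Normal): Bailey can switch to Light (4 → 20). Not NE.
(Normal, None, Thorough): Casey can switch to Light (13 → 19). Not NE.
(Normal, Light, Light): Alex gets 20, best alternative 6; Bailey gets 12, best alternative 5; Casey gets 11, best alternative 9. No profitable deviation — NE.
(Normal, Light, Normal): Casey can switch to Light (7 → 11). Not NE.
(Normal, Light, Thorough): Bailey can switch to None (6 → 7). Not NE.
(Thorough, None, Light): Alex can switch to Normal (15 → 17). Not NE.
(Thorough, None, Normal): Alex can switch to Normal (4 → 20). Not NE.
(Thorough, None, Thorough): Alex can switch to Normal (9 → 10). Not NE.
(Thorough, Light, Light): Alex can switch to Normal (6 → 20). Not NE.
(Thorough, Light, Normal): Alex can switch to Normal (8 → 12). Not NE.
(Thorough, Light, Thorough): Alex can switch to Normal (8 → 16). Not NE.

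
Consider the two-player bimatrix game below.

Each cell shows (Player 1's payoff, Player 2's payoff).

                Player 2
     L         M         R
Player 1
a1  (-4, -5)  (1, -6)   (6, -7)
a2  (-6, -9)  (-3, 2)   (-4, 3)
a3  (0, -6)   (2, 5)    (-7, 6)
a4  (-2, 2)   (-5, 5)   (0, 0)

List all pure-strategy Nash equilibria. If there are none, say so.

No pure-strategy Nash equilibrium.

Check each profile: it is a Nash equilibrium iff no player can strictly gain by switching unilaterally.
(a1, L): Player 1 can switch to a3 (-4 → 0). Not NE.
(a1, M): Player 1 can switch to a3 (1 → 2). Not NE.
(a1, R): Player 2 can switch to L (-7 → -5). Not NE.
(a2, L): Player 1 can switch to a1 (-6 → -4). Not NE.
(a2, M): Player 1 can switch to a1 (-3 → 1). Not NE.
(a2, R): Player 1 can switch to a1 (-4 → 6). Not NE.
(a3, L): Player 2 can switch to M (-6 → 5). Not NE.
(a3, M): Player 2 can switch to R (5 → 6). Not NE.
(a3, R): Player 1 can switch to a1 (-7 → 6). Not NE.
(a4, L): Player 1 can switch to a3 (-2 → 0). Not NE.
(a4, M): Player 1 can switch to a1 (-5 → 1). Not NE.
(a4, R): Player 1 can switch to a1 (0 → 6). Not NE.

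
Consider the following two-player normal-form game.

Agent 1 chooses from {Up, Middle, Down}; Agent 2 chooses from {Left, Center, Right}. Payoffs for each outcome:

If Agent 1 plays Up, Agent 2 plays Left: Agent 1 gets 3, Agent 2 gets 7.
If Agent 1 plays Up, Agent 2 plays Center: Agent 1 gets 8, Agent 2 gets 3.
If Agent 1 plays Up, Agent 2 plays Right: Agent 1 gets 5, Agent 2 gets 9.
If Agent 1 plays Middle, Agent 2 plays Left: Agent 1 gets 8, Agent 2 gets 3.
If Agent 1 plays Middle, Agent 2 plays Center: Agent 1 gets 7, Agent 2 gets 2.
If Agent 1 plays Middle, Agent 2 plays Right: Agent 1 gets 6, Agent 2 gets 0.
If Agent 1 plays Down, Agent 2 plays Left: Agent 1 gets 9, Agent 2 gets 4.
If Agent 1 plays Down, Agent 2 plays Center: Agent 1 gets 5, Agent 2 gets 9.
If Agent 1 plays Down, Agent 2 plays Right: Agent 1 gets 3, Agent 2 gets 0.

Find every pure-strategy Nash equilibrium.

(Up, Left): Agent 1 can switch to Middle (3 → 8). Not NE.
(Up, Center): Agent 2 can switch to Left (3 → 7). Not NE.
(Up, Right): Agent 1 can switch to Middle (5 → 6). Not NE.
(Middle, Left): Agent 1 can switch to Down (8 → 9). Not NE.
(Middle, Center): Agent 1 can switch to Up (7 → 8). Not NE.
(Middle, Right): Agent 2 can switch to Left (0 → 3). Not NE.
(Down, Left): Agent 2 can switch to Center (4 → 9). Not NE.
(Down, Center): Agent 1 can switch to Up (5 → 8). Not NE.
(Down, Right): Agent 1 can switch to Up (3 → 5). Not NE.

No pure-strategy Nash equilibrium.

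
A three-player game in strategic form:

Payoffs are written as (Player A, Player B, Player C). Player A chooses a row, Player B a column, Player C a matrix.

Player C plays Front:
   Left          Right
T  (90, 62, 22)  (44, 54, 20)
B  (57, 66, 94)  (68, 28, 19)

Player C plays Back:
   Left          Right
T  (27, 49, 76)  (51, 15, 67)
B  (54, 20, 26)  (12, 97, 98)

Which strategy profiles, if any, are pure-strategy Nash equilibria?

Check each profile: it is a Nash equilibrium iff no player can strictly gain by switching unilaterally.
(T, Left, Front): Player C can switch to Back (22 → 76). Not NE.
(T, Left, Back): Player A can switch to B (27 → 54). Not NE.
(T, Right, Front): Player A can switch to B (44 → 68). Not NE.
(T, Right, Back): Player B can switch to Left (15 → 49). Not NE.
(B, Left, Front): Player A can switch to T (57 → 90). Not NE.
(B, Left, Back): Player B can switch to Right (20 → 97). Not NE.
(The remaining 2 profiles each have a profitable deviation by the same check.)

none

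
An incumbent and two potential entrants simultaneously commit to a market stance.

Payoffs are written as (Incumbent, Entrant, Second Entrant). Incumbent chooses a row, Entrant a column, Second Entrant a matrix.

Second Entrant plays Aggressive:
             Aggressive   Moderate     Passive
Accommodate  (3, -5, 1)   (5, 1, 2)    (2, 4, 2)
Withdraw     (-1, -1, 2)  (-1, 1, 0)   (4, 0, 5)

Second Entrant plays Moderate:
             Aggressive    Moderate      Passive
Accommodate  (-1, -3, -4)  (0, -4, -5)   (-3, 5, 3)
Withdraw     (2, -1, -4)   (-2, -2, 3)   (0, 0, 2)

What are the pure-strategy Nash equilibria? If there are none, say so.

none

Incumbent against (Aggressive, Aggressive): payoffs 3, -1 → best response Accommodate.
Incumbent against (Aggressive, Moderate): payoffs -1, 2 → best response Withdraw.
Incumbent against (Moderate, Aggressive): payoffs 5, -1 → best response Accommodate.
Incumbent against (Moderate, Moderate): payoffs 0, -2 → best response Accommodate.
Incumbent against (Passive, Aggressive): payoffs 2, 4 → best response Withdraw.
Incumbent against (Passive, Moderate): payoffs -3, 0 → best response Withdraw.
Entrant against (Accommodate, Aggressive): payoffs -5, 1, 4 → best response Passive.
Entrant against (Accommodate, Moderate): payoffs -3, -4, 5 → best response Passive.
Entrant against (Withdraw, Aggressive): payoffs -1, 1, 0 → best response Moderate.
Entrant against (Withdraw, Moderate): payoffs -1, -2, 0 → best response Passive.
Second Entrant against (Accommodate, Aggressive): payoffs 1, -4 → best response Aggressive.
Second Entrant against (Accommodate, Moderate): payoffs 2, -5 → best response Aggressive.
Second Entrant against (Accommodate, Passive): payoffs 2, 3 → best response Moderate.
Second Entrant against (Withdraw, Aggressive): payoffs 2, -4 → best response Aggressive.
Second Entrant against (Withdraw, Moderate): payoffs 0, 3 → best response Moderate.
Second Entrant against (Withdraw, Passive): payoffs 5, 2 → best response Aggressive.
No profile is a mutual best response for all players.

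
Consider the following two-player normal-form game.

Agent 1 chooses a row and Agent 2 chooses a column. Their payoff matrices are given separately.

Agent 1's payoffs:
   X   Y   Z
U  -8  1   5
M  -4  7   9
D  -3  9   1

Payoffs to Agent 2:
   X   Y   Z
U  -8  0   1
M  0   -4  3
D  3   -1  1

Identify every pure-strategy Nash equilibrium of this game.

Pure-strategy Nash equilibria: (M, Z); (D, X)

Agent 1 against X: payoffs -8, -4, -3 → best response D.
Agent 1 against Y: payoffs 1, 7, 9 → best response D.
Agent 1 against Z: payoffs 5, 9, 1 → best response M.
Agent 2 against U: payoffs -8, 0, 1 → best response Z.
Agent 2 against M: payoffs 0, -4, 3 → best response Z.
Agent 2 against D: payoffs 3, -1, 1 → best response X.
Mutual best responses: (M, Z); (D, X).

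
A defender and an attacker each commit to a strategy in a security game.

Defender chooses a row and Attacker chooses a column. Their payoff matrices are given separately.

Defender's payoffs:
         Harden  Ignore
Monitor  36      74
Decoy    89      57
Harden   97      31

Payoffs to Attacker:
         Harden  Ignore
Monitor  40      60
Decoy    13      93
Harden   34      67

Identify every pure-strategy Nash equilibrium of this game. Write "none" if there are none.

Pure NE: (Monitor, Ignore)

(Monitor, Harden): Defender can switch to Decoy (36 → 89). Not NE.
(Monitor, Ignore): Defender gets 74, best alternative 57; Attacker gets 60, best alternative 40. No profitable deviation — NE.
(Decoy, Harden): Defender can switch to Harden (89 → 97). Not NE.
(Decoy, Ignore): Defender can switch to Monitor (57 → 74). Not NE.
(Harden, Harden): Attacker can switch to Ignore (34 → 67). Not NE.
(Harden, Ignore): Defender can switch to Monitor (31 → 74). Not NE.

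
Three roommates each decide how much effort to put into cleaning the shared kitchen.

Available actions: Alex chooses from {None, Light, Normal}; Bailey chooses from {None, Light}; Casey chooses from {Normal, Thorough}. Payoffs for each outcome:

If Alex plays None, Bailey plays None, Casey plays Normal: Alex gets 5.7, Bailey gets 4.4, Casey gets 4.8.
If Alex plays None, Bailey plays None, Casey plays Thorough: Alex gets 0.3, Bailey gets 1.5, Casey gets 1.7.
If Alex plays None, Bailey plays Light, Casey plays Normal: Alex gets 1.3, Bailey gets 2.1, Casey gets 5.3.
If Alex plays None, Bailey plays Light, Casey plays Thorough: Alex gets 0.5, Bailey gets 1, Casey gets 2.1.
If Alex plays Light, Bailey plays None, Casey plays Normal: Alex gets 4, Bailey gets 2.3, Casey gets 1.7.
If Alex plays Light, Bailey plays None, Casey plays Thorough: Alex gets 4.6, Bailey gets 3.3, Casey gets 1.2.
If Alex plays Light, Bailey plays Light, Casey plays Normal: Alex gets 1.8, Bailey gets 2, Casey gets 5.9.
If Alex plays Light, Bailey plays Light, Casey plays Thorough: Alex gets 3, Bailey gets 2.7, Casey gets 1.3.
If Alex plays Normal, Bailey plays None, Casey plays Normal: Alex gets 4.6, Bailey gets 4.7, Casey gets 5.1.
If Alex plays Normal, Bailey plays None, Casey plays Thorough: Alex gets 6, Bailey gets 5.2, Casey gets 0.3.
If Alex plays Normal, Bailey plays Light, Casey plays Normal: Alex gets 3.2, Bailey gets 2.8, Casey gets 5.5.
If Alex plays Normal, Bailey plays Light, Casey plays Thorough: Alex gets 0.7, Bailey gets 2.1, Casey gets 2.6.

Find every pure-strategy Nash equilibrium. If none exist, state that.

The unique pure-strategy Nash equilibrium is (None, None, Normal).

Alex against (None, Normal): payoffs 5.7, 4, 4.6 → best response None.
Alex against (None, Thorough): payoffs 0.3, 4.6, 6 → best response Normal.
Alex against (Light, Normal): payoffs 1.3, 1.8, 3.2 → best response Normal.
Alex against (Light, Thorough): payoffs 0.5, 3, 0.7 → best response Light.
Bailey against (None, Normal): payoffs 4.4, 2.1 → best response None.
Bailey against (None, Thorough): payoffs 1.5, 1 → best response None.
Bailey against (Light, Normal): payoffs 2.3, 2 → best response None.
Bailey against (Light, Thorough): payoffs 3.3, 2.7 → best response None.
Bailey against (Normal, Normal): payoffs 4.7, 2.8 → best response None.
Bailey against (Normal, Thorough): payoffs 5.2, 2.1 → best response None.
Casey against (None, None): payoffs 4.8, 1.7 → best response Normal.
Casey against (None, Light): payoffs 5.3, 2.1 → best response Normal.
Casey against (Light, None): payoffs 1.7, 1.2 → best response Normal.
Casey against (Light, Light): payoffs 5.9, 1.3 → best response Normal.
Casey against (Normal, None): payoffs 5.1, 0.3 → best response Normal.
Casey against (Normal, Light): payoffs 5.5, 2.6 → best response Normal.
Mutual best responses: (None, None, Normal).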